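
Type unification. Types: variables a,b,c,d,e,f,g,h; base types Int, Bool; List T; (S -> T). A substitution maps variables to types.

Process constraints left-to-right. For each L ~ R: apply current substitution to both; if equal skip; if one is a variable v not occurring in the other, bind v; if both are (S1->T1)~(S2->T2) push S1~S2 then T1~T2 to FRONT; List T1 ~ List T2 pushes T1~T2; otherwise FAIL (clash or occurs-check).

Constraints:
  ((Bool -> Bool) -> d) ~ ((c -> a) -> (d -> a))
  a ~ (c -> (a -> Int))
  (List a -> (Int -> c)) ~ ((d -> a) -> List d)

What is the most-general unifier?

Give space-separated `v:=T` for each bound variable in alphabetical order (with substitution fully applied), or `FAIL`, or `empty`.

step 1: unify ((Bool -> Bool) -> d) ~ ((c -> a) -> (d -> a))  [subst: {-} | 2 pending]
  -> decompose arrow: push (Bool -> Bool)~(c -> a), d~(d -> a)
step 2: unify (Bool -> Bool) ~ (c -> a)  [subst: {-} | 3 pending]
  -> decompose arrow: push Bool~c, Bool~a
step 3: unify Bool ~ c  [subst: {-} | 4 pending]
  bind c := Bool
step 4: unify Bool ~ a  [subst: {c:=Bool} | 3 pending]
  bind a := Bool
step 5: unify d ~ (d -> Bool)  [subst: {c:=Bool, a:=Bool} | 2 pending]
  occurs-check fail: d in (d -> Bool)

Answer: FAIL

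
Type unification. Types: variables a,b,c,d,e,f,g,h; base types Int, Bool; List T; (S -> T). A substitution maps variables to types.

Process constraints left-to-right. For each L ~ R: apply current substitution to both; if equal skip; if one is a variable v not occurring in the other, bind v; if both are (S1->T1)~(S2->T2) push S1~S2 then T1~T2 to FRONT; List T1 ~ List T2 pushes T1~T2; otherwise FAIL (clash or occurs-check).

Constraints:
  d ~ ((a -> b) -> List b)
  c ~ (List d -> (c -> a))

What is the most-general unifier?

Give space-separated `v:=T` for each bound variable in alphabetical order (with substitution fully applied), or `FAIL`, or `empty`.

Answer: FAIL

Derivation:
step 1: unify d ~ ((a -> b) -> List b)  [subst: {-} | 1 pending]
  bind d := ((a -> b) -> List b)
step 2: unify c ~ (List ((a -> b) -> List b) -> (c -> a))  [subst: {d:=((a -> b) -> List b)} | 0 pending]
  occurs-check fail: c in (List ((a -> b) -> List b) -> (c -> a))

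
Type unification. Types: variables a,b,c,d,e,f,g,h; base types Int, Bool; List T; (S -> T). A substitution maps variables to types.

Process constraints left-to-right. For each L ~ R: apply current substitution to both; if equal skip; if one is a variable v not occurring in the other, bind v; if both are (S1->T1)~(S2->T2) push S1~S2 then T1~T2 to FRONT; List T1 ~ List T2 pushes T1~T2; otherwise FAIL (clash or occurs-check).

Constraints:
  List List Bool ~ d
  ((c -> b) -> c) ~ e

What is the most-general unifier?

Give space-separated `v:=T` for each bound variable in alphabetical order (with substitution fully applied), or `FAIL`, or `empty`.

step 1: unify List List Bool ~ d  [subst: {-} | 1 pending]
  bind d := List List Bool
step 2: unify ((c -> b) -> c) ~ e  [subst: {d:=List List Bool} | 0 pending]
  bind e := ((c -> b) -> c)

Answer: d:=List List Bool e:=((c -> b) -> c)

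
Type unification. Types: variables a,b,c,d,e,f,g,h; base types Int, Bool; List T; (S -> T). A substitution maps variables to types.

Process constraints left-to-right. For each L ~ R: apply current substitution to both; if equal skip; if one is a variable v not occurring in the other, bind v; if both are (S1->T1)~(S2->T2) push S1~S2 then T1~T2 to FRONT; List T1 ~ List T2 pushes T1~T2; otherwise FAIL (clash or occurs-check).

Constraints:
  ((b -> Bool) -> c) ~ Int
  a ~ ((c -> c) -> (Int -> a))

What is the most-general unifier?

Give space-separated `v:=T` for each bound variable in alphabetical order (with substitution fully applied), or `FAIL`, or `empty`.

Answer: FAIL

Derivation:
step 1: unify ((b -> Bool) -> c) ~ Int  [subst: {-} | 1 pending]
  clash: ((b -> Bool) -> c) vs Int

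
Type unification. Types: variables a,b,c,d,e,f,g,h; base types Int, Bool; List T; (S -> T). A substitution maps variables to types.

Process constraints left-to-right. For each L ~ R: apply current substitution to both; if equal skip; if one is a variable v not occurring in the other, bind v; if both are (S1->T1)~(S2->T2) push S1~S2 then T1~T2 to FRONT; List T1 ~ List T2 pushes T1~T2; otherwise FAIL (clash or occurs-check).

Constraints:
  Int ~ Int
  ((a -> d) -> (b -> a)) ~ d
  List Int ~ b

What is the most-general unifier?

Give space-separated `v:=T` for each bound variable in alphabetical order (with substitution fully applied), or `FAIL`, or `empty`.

Answer: FAIL

Derivation:
step 1: unify Int ~ Int  [subst: {-} | 2 pending]
  -> identical, skip
step 2: unify ((a -> d) -> (b -> a)) ~ d  [subst: {-} | 1 pending]
  occurs-check fail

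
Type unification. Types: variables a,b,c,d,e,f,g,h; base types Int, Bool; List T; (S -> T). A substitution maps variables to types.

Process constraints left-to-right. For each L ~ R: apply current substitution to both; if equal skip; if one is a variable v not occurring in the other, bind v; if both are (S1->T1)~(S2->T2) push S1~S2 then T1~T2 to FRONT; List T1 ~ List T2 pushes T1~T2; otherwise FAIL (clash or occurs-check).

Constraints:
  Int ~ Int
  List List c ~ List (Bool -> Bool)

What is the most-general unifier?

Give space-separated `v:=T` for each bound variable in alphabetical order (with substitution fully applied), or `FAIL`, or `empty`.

Answer: FAIL

Derivation:
step 1: unify Int ~ Int  [subst: {-} | 1 pending]
  -> identical, skip
step 2: unify List List c ~ List (Bool -> Bool)  [subst: {-} | 0 pending]
  -> decompose List: push List c~(Bool -> Bool)
step 3: unify List c ~ (Bool -> Bool)  [subst: {-} | 0 pending]
  clash: List c vs (Bool -> Bool)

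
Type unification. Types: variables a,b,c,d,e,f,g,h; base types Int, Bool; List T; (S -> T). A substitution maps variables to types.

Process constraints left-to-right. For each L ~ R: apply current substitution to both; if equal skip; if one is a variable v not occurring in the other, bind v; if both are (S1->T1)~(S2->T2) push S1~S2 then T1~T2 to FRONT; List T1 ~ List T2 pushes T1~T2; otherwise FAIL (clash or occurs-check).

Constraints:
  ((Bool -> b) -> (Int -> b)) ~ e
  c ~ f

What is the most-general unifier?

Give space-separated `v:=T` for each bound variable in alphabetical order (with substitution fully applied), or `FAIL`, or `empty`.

step 1: unify ((Bool -> b) -> (Int -> b)) ~ e  [subst: {-} | 1 pending]
  bind e := ((Bool -> b) -> (Int -> b))
step 2: unify c ~ f  [subst: {e:=((Bool -> b) -> (Int -> b))} | 0 pending]
  bind c := f

Answer: c:=f e:=((Bool -> b) -> (Int -> b))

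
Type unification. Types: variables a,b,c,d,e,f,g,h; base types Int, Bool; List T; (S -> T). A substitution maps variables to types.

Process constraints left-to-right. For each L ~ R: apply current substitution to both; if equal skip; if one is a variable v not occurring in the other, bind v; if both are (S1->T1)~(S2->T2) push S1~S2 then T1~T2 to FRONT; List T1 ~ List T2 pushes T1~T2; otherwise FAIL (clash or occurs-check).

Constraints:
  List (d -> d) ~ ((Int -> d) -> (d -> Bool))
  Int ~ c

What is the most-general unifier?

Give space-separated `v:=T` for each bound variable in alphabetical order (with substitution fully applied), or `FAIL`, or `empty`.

step 1: unify List (d -> d) ~ ((Int -> d) -> (d -> Bool))  [subst: {-} | 1 pending]
  clash: List (d -> d) vs ((Int -> d) -> (d -> Bool))

Answer: FAIL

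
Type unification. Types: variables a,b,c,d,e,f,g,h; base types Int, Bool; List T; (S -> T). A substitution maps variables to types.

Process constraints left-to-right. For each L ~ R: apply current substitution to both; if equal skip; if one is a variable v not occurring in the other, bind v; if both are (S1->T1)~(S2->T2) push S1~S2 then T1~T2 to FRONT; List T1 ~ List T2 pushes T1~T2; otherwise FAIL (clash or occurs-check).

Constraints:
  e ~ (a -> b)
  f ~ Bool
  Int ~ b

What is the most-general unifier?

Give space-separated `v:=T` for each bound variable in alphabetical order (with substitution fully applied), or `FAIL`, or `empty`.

Answer: b:=Int e:=(a -> Int) f:=Bool

Derivation:
step 1: unify e ~ (a -> b)  [subst: {-} | 2 pending]
  bind e := (a -> b)
step 2: unify f ~ Bool  [subst: {e:=(a -> b)} | 1 pending]
  bind f := Bool
step 3: unify Int ~ b  [subst: {e:=(a -> b), f:=Bool} | 0 pending]
  bind b := Int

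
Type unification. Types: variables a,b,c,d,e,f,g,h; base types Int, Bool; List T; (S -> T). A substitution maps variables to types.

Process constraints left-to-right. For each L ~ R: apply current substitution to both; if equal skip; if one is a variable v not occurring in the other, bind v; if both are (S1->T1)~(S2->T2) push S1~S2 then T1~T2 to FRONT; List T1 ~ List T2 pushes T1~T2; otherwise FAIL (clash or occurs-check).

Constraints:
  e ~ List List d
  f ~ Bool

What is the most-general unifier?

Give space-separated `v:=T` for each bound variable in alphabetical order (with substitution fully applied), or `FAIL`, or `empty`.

Answer: e:=List List d f:=Bool

Derivation:
step 1: unify e ~ List List d  [subst: {-} | 1 pending]
  bind e := List List d
step 2: unify f ~ Bool  [subst: {e:=List List d} | 0 pending]
  bind f := Bool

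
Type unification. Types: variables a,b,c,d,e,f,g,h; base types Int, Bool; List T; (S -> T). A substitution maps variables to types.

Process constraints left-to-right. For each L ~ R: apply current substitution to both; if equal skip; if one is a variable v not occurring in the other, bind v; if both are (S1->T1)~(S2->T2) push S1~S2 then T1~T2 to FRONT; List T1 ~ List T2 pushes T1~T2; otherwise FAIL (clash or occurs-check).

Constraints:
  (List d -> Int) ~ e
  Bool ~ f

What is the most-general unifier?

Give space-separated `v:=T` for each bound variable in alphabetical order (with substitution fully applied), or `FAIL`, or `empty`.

Answer: e:=(List d -> Int) f:=Bool

Derivation:
step 1: unify (List d -> Int) ~ e  [subst: {-} | 1 pending]
  bind e := (List d -> Int)
step 2: unify Bool ~ f  [subst: {e:=(List d -> Int)} | 0 pending]
  bind f := Bool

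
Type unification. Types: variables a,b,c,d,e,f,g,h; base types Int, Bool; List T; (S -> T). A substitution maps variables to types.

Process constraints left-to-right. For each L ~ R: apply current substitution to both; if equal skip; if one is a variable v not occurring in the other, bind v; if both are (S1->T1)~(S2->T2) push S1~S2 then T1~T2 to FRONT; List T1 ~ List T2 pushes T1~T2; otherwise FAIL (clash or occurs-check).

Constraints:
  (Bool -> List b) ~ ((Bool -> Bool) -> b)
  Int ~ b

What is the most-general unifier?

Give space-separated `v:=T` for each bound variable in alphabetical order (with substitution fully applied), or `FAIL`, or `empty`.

Answer: FAIL

Derivation:
step 1: unify (Bool -> List b) ~ ((Bool -> Bool) -> b)  [subst: {-} | 1 pending]
  -> decompose arrow: push Bool~(Bool -> Bool), List b~b
step 2: unify Bool ~ (Bool -> Bool)  [subst: {-} | 2 pending]
  clash: Bool vs (Bool -> Bool)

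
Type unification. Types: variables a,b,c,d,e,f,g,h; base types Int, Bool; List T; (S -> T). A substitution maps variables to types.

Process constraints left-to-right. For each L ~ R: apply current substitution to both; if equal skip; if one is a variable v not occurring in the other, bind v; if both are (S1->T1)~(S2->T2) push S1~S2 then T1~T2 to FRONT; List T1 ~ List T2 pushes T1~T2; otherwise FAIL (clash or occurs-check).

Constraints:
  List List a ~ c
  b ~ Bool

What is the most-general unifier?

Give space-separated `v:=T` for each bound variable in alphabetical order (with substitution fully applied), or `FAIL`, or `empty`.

step 1: unify List List a ~ c  [subst: {-} | 1 pending]
  bind c := List List a
step 2: unify b ~ Bool  [subst: {c:=List List a} | 0 pending]
  bind b := Bool

Answer: b:=Bool c:=List List a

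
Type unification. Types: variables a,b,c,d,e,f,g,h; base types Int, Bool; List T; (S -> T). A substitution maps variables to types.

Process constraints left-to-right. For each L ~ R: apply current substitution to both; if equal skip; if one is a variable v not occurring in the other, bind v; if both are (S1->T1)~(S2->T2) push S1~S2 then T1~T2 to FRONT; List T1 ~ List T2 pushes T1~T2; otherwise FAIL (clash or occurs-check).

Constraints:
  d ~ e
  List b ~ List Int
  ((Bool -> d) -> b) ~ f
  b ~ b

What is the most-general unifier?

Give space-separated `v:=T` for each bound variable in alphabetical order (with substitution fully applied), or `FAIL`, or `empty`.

step 1: unify d ~ e  [subst: {-} | 3 pending]
  bind d := e
step 2: unify List b ~ List Int  [subst: {d:=e} | 2 pending]
  -> decompose List: push b~Int
step 3: unify b ~ Int  [subst: {d:=e} | 2 pending]
  bind b := Int
step 4: unify ((Bool -> e) -> Int) ~ f  [subst: {d:=e, b:=Int} | 1 pending]
  bind f := ((Bool -> e) -> Int)
step 5: unify Int ~ Int  [subst: {d:=e, b:=Int, f:=((Bool -> e) -> Int)} | 0 pending]
  -> identical, skip

Answer: b:=Int d:=e f:=((Bool -> e) -> Int)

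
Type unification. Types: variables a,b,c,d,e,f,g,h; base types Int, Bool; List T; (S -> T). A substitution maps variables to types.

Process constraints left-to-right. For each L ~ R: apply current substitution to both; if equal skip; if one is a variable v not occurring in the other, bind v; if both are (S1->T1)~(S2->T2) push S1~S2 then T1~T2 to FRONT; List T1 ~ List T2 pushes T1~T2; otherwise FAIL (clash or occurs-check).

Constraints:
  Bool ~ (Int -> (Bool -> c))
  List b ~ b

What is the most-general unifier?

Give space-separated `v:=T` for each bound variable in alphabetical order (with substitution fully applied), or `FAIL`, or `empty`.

step 1: unify Bool ~ (Int -> (Bool -> c))  [subst: {-} | 1 pending]
  clash: Bool vs (Int -> (Bool -> c))

Answer: FAIL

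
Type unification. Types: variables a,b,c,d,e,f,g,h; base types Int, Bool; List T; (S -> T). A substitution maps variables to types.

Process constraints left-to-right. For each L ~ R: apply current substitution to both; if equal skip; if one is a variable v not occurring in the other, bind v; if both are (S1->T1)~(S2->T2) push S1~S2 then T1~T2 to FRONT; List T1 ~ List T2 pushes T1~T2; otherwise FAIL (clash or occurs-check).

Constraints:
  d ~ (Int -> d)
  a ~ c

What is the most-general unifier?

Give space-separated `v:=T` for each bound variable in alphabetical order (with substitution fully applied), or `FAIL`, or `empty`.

Answer: FAIL

Derivation:
step 1: unify d ~ (Int -> d)  [subst: {-} | 1 pending]
  occurs-check fail: d in (Int -> d)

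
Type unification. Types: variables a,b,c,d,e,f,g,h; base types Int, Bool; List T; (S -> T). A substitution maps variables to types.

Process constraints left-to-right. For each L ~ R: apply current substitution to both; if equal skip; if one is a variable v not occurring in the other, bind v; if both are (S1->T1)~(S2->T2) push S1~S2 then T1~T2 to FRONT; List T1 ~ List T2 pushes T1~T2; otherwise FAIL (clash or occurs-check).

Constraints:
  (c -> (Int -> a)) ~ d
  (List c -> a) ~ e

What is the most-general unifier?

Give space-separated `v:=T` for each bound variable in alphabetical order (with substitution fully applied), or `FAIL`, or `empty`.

Answer: d:=(c -> (Int -> a)) e:=(List c -> a)

Derivation:
step 1: unify (c -> (Int -> a)) ~ d  [subst: {-} | 1 pending]
  bind d := (c -> (Int -> a))
step 2: unify (List c -> a) ~ e  [subst: {d:=(c -> (Int -> a))} | 0 pending]
  bind e := (List c -> a)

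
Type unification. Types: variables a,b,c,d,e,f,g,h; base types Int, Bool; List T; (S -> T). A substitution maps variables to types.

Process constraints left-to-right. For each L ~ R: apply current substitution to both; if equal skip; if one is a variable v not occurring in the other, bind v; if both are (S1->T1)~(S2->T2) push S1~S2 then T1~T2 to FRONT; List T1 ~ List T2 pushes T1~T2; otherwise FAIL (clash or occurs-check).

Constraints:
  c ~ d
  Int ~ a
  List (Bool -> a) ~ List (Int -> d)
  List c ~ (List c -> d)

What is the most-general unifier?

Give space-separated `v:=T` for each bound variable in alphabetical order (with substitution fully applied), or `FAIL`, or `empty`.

Answer: FAIL

Derivation:
step 1: unify c ~ d  [subst: {-} | 3 pending]
  bind c := d
step 2: unify Int ~ a  [subst: {c:=d} | 2 pending]
  bind a := Int
step 3: unify List (Bool -> Int) ~ List (Int -> d)  [subst: {c:=d, a:=Int} | 1 pending]
  -> decompose List: push (Bool -> Int)~(Int -> d)
step 4: unify (Bool -> Int) ~ (Int -> d)  [subst: {c:=d, a:=Int} | 1 pending]
  -> decompose arrow: push Bool~Int, Int~d
step 5: unify Bool ~ Int  [subst: {c:=d, a:=Int} | 2 pending]
  clash: Bool vs Int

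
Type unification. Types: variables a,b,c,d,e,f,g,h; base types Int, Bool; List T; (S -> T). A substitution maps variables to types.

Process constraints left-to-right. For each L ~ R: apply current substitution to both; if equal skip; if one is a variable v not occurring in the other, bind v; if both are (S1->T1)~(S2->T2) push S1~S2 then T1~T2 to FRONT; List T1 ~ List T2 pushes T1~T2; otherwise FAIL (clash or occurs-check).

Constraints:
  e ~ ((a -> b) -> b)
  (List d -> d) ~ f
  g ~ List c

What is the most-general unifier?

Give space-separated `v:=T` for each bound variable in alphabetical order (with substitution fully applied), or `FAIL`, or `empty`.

Answer: e:=((a -> b) -> b) f:=(List d -> d) g:=List c

Derivation:
step 1: unify e ~ ((a -> b) -> b)  [subst: {-} | 2 pending]
  bind e := ((a -> b) -> b)
step 2: unify (List d -> d) ~ f  [subst: {e:=((a -> b) -> b)} | 1 pending]
  bind f := (List d -> d)
step 3: unify g ~ List c  [subst: {e:=((a -> b) -> b), f:=(List d -> d)} | 0 pending]
  bind g := List c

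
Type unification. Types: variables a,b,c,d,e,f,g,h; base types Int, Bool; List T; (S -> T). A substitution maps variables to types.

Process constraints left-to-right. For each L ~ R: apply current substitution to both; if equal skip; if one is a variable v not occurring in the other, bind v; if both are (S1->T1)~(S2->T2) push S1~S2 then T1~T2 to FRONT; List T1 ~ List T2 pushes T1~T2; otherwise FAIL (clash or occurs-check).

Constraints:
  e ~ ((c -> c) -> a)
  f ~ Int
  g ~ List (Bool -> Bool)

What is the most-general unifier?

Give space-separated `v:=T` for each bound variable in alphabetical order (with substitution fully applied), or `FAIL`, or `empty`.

step 1: unify e ~ ((c -> c) -> a)  [subst: {-} | 2 pending]
  bind e := ((c -> c) -> a)
step 2: unify f ~ Int  [subst: {e:=((c -> c) -> a)} | 1 pending]
  bind f := Int
step 3: unify g ~ List (Bool -> Bool)  [subst: {e:=((c -> c) -> a), f:=Int} | 0 pending]
  bind g := List (Bool -> Bool)

Answer: e:=((c -> c) -> a) f:=Int g:=List (Bool -> Bool)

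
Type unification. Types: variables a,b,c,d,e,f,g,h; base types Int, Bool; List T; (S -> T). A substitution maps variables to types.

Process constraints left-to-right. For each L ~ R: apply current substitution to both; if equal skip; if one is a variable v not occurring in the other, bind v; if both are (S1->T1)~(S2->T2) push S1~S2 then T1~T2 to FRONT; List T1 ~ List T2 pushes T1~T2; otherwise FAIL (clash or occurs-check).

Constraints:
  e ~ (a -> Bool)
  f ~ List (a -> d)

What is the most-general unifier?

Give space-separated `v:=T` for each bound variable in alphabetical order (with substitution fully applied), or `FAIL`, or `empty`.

step 1: unify e ~ (a -> Bool)  [subst: {-} | 1 pending]
  bind e := (a -> Bool)
step 2: unify f ~ List (a -> d)  [subst: {e:=(a -> Bool)} | 0 pending]
  bind f := List (a -> d)

Answer: e:=(a -> Bool) f:=List (a -> d)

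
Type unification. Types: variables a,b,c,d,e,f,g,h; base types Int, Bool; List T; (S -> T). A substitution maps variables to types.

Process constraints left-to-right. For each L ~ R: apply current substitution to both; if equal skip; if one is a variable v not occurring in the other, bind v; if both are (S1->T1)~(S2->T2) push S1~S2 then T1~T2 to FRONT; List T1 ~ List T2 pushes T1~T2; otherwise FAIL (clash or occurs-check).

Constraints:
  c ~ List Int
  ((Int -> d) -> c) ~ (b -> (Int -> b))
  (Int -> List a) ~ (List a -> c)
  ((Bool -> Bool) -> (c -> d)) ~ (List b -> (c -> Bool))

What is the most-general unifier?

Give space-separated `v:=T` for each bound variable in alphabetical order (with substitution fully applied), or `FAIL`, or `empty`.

step 1: unify c ~ List Int  [subst: {-} | 3 pending]
  bind c := List Int
step 2: unify ((Int -> d) -> List Int) ~ (b -> (Int -> b))  [subst: {c:=List Int} | 2 pending]
  -> decompose arrow: push (Int -> d)~b, List Int~(Int -> b)
step 3: unify (Int -> d) ~ b  [subst: {c:=List Int} | 3 pending]
  bind b := (Int -> d)
step 4: unify List Int ~ (Int -> (Int -> d))  [subst: {c:=List Int, b:=(Int -> d)} | 2 pending]
  clash: List Int vs (Int -> (Int -> d))

Answer: FAIL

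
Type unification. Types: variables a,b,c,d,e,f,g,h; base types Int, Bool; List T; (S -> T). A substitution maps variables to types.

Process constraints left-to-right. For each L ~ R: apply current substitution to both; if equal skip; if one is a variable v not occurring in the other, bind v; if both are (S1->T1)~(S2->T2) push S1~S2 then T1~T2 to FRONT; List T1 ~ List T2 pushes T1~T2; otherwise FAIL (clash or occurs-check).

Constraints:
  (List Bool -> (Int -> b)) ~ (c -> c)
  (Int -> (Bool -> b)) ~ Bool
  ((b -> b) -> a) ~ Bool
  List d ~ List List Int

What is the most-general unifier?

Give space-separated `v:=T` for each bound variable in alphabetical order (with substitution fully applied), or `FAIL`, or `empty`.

step 1: unify (List Bool -> (Int -> b)) ~ (c -> c)  [subst: {-} | 3 pending]
  -> decompose arrow: push List Bool~c, (Int -> b)~c
step 2: unify List Bool ~ c  [subst: {-} | 4 pending]
  bind c := List Bool
step 3: unify (Int -> b) ~ List Bool  [subst: {c:=List Bool} | 3 pending]
  clash: (Int -> b) vs List Bool

Answer: FAIL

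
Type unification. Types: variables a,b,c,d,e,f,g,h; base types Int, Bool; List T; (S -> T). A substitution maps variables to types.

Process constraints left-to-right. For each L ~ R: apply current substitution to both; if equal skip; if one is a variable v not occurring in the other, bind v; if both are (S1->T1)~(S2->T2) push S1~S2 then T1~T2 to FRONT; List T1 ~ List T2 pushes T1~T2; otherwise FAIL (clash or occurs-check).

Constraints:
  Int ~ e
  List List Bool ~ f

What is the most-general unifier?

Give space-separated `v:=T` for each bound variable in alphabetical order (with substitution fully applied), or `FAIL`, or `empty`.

step 1: unify Int ~ e  [subst: {-} | 1 pending]
  bind e := Int
step 2: unify List List Bool ~ f  [subst: {e:=Int} | 0 pending]
  bind f := List List Bool

Answer: e:=Int f:=List List Bool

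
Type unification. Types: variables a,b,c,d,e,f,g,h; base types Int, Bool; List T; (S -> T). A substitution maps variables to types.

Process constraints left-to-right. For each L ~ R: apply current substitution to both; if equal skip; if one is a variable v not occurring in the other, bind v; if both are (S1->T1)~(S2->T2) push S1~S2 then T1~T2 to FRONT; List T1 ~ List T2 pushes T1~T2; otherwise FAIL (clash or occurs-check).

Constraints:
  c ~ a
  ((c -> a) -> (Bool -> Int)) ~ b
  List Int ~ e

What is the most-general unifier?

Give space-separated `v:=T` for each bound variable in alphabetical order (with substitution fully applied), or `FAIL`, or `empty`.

Answer: b:=((a -> a) -> (Bool -> Int)) c:=a e:=List Int

Derivation:
step 1: unify c ~ a  [subst: {-} | 2 pending]
  bind c := a
step 2: unify ((a -> a) -> (Bool -> Int)) ~ b  [subst: {c:=a} | 1 pending]
  bind b := ((a -> a) -> (Bool -> Int))
step 3: unify List Int ~ e  [subst: {c:=a, b:=((a -> a) -> (Bool -> Int))} | 0 pending]
  bind e := List Int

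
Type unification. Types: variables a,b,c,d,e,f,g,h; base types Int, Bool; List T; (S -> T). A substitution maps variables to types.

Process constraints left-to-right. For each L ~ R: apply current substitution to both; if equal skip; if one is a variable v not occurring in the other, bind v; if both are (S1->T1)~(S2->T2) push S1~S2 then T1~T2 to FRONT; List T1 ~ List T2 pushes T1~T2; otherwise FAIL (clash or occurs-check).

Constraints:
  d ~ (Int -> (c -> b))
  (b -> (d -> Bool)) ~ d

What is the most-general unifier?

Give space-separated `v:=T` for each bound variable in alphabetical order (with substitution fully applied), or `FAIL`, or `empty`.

Answer: FAIL

Derivation:
step 1: unify d ~ (Int -> (c -> b))  [subst: {-} | 1 pending]
  bind d := (Int -> (c -> b))
step 2: unify (b -> ((Int -> (c -> b)) -> Bool)) ~ (Int -> (c -> b))  [subst: {d:=(Int -> (c -> b))} | 0 pending]
  -> decompose arrow: push b~Int, ((Int -> (c -> b)) -> Bool)~(c -> b)
step 3: unify b ~ Int  [subst: {d:=(Int -> (c -> b))} | 1 pending]
  bind b := Int
step 4: unify ((Int -> (c -> Int)) -> Bool) ~ (c -> Int)  [subst: {d:=(Int -> (c -> b)), b:=Int} | 0 pending]
  -> decompose arrow: push (Int -> (c -> Int))~c, Bool~Int
step 5: unify (Int -> (c -> Int)) ~ c  [subst: {d:=(Int -> (c -> b)), b:=Int} | 1 pending]
  occurs-check fail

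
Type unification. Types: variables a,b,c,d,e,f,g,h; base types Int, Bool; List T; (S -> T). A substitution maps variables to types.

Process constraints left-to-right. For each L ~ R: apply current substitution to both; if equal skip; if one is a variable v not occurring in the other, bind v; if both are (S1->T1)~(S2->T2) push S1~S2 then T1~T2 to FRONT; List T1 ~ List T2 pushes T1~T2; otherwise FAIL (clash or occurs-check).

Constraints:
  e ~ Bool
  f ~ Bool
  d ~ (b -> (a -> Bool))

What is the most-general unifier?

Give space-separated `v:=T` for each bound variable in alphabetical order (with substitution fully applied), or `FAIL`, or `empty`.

Answer: d:=(b -> (a -> Bool)) e:=Bool f:=Bool

Derivation:
step 1: unify e ~ Bool  [subst: {-} | 2 pending]
  bind e := Bool
step 2: unify f ~ Bool  [subst: {e:=Bool} | 1 pending]
  bind f := Bool
step 3: unify d ~ (b -> (a -> Bool))  [subst: {e:=Bool, f:=Bool} | 0 pending]
  bind d := (b -> (a -> Bool))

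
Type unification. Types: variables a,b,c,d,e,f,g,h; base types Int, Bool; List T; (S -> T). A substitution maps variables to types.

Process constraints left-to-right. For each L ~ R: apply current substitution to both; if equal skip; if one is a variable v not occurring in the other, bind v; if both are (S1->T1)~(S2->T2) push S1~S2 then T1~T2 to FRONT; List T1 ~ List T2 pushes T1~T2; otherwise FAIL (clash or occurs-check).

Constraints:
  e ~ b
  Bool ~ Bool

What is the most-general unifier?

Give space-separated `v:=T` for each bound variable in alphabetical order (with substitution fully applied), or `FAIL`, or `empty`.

Answer: e:=b

Derivation:
step 1: unify e ~ b  [subst: {-} | 1 pending]
  bind e := b
step 2: unify Bool ~ Bool  [subst: {e:=b} | 0 pending]
  -> identical, skip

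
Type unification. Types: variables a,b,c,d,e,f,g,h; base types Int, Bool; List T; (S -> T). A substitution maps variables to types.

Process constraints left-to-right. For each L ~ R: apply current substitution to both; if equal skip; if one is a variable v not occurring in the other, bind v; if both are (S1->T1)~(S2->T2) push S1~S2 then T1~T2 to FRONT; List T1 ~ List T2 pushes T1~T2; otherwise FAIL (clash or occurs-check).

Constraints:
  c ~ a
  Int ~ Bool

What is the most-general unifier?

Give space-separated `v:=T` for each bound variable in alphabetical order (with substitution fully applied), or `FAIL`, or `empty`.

step 1: unify c ~ a  [subst: {-} | 1 pending]
  bind c := a
step 2: unify Int ~ Bool  [subst: {c:=a} | 0 pending]
  clash: Int vs Bool

Answer: FAIL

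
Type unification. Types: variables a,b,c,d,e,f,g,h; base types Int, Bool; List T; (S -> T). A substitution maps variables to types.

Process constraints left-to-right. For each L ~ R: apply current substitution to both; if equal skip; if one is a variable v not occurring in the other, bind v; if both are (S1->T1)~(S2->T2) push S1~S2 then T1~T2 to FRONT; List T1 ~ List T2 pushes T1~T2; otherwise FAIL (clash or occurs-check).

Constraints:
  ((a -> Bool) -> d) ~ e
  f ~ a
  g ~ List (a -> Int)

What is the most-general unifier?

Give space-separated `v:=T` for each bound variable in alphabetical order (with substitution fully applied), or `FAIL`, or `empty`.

Answer: e:=((a -> Bool) -> d) f:=a g:=List (a -> Int)

Derivation:
step 1: unify ((a -> Bool) -> d) ~ e  [subst: {-} | 2 pending]
  bind e := ((a -> Bool) -> d)
step 2: unify f ~ a  [subst: {e:=((a -> Bool) -> d)} | 1 pending]
  bind f := a
step 3: unify g ~ List (a -> Int)  [subst: {e:=((a -> Bool) -> d), f:=a} | 0 pending]
  bind g := List (a -> Int)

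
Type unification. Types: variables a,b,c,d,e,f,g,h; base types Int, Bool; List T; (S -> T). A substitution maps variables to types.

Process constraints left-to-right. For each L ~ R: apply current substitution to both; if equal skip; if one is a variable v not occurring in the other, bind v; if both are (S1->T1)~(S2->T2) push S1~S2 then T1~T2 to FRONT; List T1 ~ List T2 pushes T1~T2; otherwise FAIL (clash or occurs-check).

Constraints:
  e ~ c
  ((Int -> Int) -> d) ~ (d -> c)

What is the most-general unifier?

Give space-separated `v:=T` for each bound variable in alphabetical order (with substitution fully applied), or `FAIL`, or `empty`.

step 1: unify e ~ c  [subst: {-} | 1 pending]
  bind e := c
step 2: unify ((Int -> Int) -> d) ~ (d -> c)  [subst: {e:=c} | 0 pending]
  -> decompose arrow: push (Int -> Int)~d, d~c
step 3: unify (Int -> Int) ~ d  [subst: {e:=c} | 1 pending]
  bind d := (Int -> Int)
step 4: unify (Int -> Int) ~ c  [subst: {e:=c, d:=(Int -> Int)} | 0 pending]
  bind c := (Int -> Int)

Answer: c:=(Int -> Int) d:=(Int -> Int) e:=(Int -> Int)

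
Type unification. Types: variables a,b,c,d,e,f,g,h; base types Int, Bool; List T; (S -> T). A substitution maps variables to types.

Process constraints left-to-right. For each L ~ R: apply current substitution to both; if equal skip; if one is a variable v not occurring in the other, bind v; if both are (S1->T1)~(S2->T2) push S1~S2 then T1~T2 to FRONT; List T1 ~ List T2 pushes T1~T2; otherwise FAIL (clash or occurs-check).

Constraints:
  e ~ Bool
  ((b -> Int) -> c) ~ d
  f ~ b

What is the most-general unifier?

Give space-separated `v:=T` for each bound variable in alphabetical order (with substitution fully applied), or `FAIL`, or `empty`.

Answer: d:=((b -> Int) -> c) e:=Bool f:=b

Derivation:
step 1: unify e ~ Bool  [subst: {-} | 2 pending]
  bind e := Bool
step 2: unify ((b -> Int) -> c) ~ d  [subst: {e:=Bool} | 1 pending]
  bind d := ((b -> Int) -> c)
step 3: unify f ~ b  [subst: {e:=Bool, d:=((b -> Int) -> c)} | 0 pending]
  bind f := b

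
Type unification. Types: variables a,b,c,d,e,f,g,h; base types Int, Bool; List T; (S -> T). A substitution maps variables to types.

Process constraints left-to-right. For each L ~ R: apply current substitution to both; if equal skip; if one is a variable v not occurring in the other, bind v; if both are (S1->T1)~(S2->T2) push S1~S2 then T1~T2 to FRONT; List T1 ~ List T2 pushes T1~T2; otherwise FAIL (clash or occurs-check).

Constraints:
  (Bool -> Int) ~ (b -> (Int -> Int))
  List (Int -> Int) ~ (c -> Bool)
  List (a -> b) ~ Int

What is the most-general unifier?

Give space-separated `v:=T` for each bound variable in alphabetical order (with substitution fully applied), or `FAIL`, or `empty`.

step 1: unify (Bool -> Int) ~ (b -> (Int -> Int))  [subst: {-} | 2 pending]
  -> decompose arrow: push Bool~b, Int~(Int -> Int)
step 2: unify Bool ~ b  [subst: {-} | 3 pending]
  bind b := Bool
step 3: unify Int ~ (Int -> Int)  [subst: {b:=Bool} | 2 pending]
  clash: Int vs (Int -> Int)

Answer: FAIL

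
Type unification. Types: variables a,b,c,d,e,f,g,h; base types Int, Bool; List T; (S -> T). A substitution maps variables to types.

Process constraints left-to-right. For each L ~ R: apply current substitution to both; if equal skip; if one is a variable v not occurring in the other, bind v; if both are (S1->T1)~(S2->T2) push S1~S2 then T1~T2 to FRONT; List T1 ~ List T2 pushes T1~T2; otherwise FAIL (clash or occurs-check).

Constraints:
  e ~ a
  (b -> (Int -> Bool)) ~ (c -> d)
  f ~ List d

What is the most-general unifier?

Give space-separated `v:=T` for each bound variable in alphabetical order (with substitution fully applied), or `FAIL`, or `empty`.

step 1: unify e ~ a  [subst: {-} | 2 pending]
  bind e := a
step 2: unify (b -> (Int -> Bool)) ~ (c -> d)  [subst: {e:=a} | 1 pending]
  -> decompose arrow: push b~c, (Int -> Bool)~d
step 3: unify b ~ c  [subst: {e:=a} | 2 pending]
  bind b := c
step 4: unify (Int -> Bool) ~ d  [subst: {e:=a, b:=c} | 1 pending]
  bind d := (Int -> Bool)
step 5: unify f ~ List (Int -> Bool)  [subst: {e:=a, b:=c, d:=(Int -> Bool)} | 0 pending]
  bind f := List (Int -> Bool)

Answer: b:=c d:=(Int -> Bool) e:=a f:=List (Int -> Bool)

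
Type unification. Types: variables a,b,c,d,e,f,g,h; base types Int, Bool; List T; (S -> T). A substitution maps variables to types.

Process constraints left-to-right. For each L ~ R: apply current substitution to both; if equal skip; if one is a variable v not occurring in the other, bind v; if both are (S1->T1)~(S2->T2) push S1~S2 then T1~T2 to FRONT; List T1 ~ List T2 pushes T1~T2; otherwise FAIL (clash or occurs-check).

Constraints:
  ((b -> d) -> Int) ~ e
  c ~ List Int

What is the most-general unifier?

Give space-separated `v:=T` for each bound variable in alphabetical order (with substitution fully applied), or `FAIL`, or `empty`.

Answer: c:=List Int e:=((b -> d) -> Int)

Derivation:
step 1: unify ((b -> d) -> Int) ~ e  [subst: {-} | 1 pending]
  bind e := ((b -> d) -> Int)
step 2: unify c ~ List Int  [subst: {e:=((b -> d) -> Int)} | 0 pending]
  bind c := List Int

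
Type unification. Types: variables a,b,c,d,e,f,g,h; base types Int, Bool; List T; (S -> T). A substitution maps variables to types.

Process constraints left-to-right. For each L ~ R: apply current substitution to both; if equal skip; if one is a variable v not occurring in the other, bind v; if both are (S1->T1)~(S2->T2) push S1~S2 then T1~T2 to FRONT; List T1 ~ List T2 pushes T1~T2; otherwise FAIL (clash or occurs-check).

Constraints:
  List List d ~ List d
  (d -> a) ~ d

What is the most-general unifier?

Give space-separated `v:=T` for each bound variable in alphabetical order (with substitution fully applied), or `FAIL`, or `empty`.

Answer: FAIL

Derivation:
step 1: unify List List d ~ List d  [subst: {-} | 1 pending]
  -> decompose List: push List d~d
step 2: unify List d ~ d  [subst: {-} | 1 pending]
  occurs-check fail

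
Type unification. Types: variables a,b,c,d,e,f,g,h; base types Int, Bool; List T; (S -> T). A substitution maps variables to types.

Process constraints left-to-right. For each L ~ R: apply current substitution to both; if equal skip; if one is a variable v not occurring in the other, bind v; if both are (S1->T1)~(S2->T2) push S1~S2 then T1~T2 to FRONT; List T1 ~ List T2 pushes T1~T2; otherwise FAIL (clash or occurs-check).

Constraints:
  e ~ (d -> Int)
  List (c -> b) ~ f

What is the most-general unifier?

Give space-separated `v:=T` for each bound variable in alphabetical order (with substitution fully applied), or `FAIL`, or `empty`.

step 1: unify e ~ (d -> Int)  [subst: {-} | 1 pending]
  bind e := (d -> Int)
step 2: unify List (c -> b) ~ f  [subst: {e:=(d -> Int)} | 0 pending]
  bind f := List (c -> b)

Answer: e:=(d -> Int) f:=List (c -> b)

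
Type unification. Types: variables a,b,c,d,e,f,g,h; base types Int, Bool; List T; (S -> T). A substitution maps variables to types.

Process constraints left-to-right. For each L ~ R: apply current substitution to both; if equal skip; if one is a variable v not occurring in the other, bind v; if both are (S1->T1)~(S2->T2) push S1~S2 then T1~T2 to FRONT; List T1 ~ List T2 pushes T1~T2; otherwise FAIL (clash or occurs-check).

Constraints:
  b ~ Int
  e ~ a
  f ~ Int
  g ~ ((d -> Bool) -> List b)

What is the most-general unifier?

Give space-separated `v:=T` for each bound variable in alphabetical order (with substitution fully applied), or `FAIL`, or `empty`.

Answer: b:=Int e:=a f:=Int g:=((d -> Bool) -> List Int)

Derivation:
step 1: unify b ~ Int  [subst: {-} | 3 pending]
  bind b := Int
step 2: unify e ~ a  [subst: {b:=Int} | 2 pending]
  bind e := a
step 3: unify f ~ Int  [subst: {b:=Int, e:=a} | 1 pending]
  bind f := Int
step 4: unify g ~ ((d -> Bool) -> List Int)  [subst: {b:=Int, e:=a, f:=Int} | 0 pending]
  bind g := ((d -> Bool) -> List Int)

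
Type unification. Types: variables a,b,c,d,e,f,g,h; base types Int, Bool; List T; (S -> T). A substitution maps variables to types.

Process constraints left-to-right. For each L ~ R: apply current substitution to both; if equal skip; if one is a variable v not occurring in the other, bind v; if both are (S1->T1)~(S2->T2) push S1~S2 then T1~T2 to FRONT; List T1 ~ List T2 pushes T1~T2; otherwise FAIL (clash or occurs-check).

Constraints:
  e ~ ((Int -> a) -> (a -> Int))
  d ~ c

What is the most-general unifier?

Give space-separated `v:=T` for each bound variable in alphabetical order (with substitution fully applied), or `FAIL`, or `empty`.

Answer: d:=c e:=((Int -> a) -> (a -> Int))

Derivation:
step 1: unify e ~ ((Int -> a) -> (a -> Int))  [subst: {-} | 1 pending]
  bind e := ((Int -> a) -> (a -> Int))
step 2: unify d ~ c  [subst: {e:=((Int -> a) -> (a -> Int))} | 0 pending]
  bind d := c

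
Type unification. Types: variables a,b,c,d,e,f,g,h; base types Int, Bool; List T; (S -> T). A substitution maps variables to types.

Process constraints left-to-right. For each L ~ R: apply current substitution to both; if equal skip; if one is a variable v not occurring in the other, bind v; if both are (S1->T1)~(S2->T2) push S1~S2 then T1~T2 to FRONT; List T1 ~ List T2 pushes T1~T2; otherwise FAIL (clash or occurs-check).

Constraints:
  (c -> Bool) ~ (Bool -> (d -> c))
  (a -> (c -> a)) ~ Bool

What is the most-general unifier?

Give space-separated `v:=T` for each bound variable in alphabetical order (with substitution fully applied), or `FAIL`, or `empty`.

Answer: FAIL

Derivation:
step 1: unify (c -> Bool) ~ (Bool -> (d -> c))  [subst: {-} | 1 pending]
  -> decompose arrow: push c~Bool, Bool~(d -> c)
step 2: unify c ~ Bool  [subst: {-} | 2 pending]
  bind c := Bool
step 3: unify Bool ~ (d -> Bool)  [subst: {c:=Bool} | 1 pending]
  clash: Bool vs (d -> Bool)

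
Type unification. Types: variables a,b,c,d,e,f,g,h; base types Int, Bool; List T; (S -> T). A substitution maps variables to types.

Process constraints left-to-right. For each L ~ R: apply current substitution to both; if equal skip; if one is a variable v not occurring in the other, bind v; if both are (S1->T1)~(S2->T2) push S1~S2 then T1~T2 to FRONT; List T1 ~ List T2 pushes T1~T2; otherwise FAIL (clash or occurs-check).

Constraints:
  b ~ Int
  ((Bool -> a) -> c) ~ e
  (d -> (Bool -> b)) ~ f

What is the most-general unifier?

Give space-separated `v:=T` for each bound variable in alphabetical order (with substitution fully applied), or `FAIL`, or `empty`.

Answer: b:=Int e:=((Bool -> a) -> c) f:=(d -> (Bool -> Int))

Derivation:
step 1: unify b ~ Int  [subst: {-} | 2 pending]
  bind b := Int
step 2: unify ((Bool -> a) -> c) ~ e  [subst: {b:=Int} | 1 pending]
  bind e := ((Bool -> a) -> c)
step 3: unify (d -> (Bool -> Int)) ~ f  [subst: {b:=Int, e:=((Bool -> a) -> c)} | 0 pending]
  bind f := (d -> (Bool -> Int))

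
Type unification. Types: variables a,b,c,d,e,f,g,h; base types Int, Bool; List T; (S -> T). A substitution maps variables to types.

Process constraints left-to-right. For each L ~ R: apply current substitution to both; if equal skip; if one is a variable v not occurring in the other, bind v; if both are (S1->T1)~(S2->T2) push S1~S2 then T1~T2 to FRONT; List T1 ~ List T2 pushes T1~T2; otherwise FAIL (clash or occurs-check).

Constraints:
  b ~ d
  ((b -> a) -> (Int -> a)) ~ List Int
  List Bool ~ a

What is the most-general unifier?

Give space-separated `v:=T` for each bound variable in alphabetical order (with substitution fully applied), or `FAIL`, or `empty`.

step 1: unify b ~ d  [subst: {-} | 2 pending]
  bind b := d
step 2: unify ((d -> a) -> (Int -> a)) ~ List Int  [subst: {b:=d} | 1 pending]
  clash: ((d -> a) -> (Int -> a)) vs List Int

Answer: FAIL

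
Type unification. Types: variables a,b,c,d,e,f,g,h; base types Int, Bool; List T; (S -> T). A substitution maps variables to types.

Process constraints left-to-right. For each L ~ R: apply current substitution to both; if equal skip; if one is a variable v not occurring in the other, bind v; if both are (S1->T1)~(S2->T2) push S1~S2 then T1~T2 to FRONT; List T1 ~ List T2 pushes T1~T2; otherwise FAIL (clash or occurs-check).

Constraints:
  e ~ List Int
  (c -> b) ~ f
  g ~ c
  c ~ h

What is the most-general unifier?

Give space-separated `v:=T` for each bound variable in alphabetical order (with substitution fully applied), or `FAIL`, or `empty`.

step 1: unify e ~ List Int  [subst: {-} | 3 pending]
  bind e := List Int
step 2: unify (c -> b) ~ f  [subst: {e:=List Int} | 2 pending]
  bind f := (c -> b)
step 3: unify g ~ c  [subst: {e:=List Int, f:=(c -> b)} | 1 pending]
  bind g := c
step 4: unify c ~ h  [subst: {e:=List Int, f:=(c -> b), g:=c} | 0 pending]
  bind c := h

Answer: c:=h e:=List Int f:=(h -> b) g:=h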